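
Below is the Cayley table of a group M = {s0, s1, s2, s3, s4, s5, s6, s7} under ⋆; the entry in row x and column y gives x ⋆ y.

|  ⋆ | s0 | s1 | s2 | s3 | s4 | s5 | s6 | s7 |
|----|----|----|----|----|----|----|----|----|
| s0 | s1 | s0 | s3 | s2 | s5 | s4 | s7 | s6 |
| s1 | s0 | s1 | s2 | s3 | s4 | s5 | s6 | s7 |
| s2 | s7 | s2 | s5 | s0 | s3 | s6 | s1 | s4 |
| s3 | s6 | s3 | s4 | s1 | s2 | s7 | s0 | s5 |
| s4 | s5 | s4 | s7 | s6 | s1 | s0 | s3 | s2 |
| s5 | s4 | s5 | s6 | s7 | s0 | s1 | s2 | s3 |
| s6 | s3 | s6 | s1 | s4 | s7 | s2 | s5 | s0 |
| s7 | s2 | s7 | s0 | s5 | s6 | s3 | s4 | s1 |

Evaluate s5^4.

s1

s5^1 = s5
s5^2 = s5 ⋆ s5 = s1
s5^3 = s1 ⋆ s5 = s5
s5^4 = s5 ⋆ s5 = s1
(Structurally, M here is isomorphic to the dihedral group D_4.)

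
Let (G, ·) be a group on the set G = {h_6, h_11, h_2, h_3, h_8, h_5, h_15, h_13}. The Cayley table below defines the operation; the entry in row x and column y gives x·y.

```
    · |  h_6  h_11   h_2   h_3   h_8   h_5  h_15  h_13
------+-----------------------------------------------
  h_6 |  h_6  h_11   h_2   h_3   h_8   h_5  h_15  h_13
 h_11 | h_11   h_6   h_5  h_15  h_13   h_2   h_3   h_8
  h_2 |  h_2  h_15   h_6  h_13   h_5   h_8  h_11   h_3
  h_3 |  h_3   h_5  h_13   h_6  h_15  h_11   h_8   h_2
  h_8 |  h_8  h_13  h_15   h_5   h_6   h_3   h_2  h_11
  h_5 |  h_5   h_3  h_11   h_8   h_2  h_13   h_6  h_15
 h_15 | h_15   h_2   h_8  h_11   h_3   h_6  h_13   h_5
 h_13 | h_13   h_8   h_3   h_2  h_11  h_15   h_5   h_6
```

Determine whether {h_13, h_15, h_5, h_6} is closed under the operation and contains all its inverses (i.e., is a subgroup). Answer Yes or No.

{h_13, h_15, h_5, h_6} contains the identity h_6.
Checking products: every product of two elements of {h_13, h_15, h_5, h_6} (read from the table) lies in {h_13, h_15, h_5, h_6}, so the set is closed.
In a finite group, a nonempty closed subset is a subgroup. So {h_13, h_15, h_5, h_6} ≤ G.

Yes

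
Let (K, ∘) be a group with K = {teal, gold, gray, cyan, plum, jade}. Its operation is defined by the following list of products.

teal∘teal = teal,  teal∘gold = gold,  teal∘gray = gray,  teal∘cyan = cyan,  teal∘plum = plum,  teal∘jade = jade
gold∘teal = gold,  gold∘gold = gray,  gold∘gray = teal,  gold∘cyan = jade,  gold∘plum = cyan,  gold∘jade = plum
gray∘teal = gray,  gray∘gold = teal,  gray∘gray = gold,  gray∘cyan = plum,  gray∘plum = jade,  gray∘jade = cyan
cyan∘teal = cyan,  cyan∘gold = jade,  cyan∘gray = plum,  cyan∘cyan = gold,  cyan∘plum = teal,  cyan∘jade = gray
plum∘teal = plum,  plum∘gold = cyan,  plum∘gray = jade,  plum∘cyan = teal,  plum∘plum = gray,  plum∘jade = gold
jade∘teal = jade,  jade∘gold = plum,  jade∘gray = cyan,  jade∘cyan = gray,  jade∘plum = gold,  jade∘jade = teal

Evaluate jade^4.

jade^1 = jade
jade^2 = jade ∘ jade = teal
jade^3 = teal ∘ jade = jade
jade^4 = jade ∘ jade = teal

teal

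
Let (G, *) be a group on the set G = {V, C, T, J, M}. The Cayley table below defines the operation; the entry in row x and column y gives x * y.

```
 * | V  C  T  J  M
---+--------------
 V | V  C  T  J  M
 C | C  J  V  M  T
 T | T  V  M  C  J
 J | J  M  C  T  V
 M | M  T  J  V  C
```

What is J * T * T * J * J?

J * T = C
C * T = V
V * J = J
J * J = T

T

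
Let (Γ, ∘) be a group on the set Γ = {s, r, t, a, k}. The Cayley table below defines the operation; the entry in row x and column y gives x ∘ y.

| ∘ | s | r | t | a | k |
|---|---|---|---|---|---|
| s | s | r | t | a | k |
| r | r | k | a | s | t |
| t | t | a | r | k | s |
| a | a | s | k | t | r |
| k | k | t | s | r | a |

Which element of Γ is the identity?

s

The identity e satisfies e ∘ x = x for all x, so its row in the table reproduces the column headers.
Row s reads: s, r, t, a, k — exactly the header order. So s is the identity.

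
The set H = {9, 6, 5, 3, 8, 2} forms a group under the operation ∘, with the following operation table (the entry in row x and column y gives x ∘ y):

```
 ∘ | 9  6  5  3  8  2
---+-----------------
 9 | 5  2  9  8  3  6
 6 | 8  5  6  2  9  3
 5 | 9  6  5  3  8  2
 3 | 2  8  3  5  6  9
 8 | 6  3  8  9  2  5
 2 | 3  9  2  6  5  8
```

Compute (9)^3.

9^1 = 9
9^2 = 9 ∘ 9 = 5
9^3 = 5 ∘ 9 = 9

9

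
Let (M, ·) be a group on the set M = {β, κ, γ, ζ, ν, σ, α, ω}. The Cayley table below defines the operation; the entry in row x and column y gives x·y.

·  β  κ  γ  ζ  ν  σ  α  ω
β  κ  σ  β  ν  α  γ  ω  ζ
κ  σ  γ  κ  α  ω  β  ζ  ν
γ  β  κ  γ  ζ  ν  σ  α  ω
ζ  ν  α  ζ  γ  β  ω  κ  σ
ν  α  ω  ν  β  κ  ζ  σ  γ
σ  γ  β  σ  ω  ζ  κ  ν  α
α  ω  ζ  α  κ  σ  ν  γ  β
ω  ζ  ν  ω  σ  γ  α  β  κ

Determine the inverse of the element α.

First locate the identity: row γ matches the header, so γ is the identity.
Scan row α for γ: α·α = γ. Hence α^(-1) = α.

α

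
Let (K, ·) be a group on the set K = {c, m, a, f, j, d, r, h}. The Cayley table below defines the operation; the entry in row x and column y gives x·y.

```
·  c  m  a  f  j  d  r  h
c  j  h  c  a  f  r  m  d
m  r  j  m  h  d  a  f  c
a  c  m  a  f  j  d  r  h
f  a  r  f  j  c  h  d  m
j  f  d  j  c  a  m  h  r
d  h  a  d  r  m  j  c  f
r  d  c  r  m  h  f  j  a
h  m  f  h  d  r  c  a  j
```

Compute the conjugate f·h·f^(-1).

r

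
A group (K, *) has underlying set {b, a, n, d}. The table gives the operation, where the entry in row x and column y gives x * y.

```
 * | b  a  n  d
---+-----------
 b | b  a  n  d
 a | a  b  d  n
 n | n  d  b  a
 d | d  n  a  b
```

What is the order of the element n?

2

The identity element is b (its row matches the header).
n^1 = n
n^2 = n * n = b
The first power of n equal to the identity is n^2, so ord(n) = 2.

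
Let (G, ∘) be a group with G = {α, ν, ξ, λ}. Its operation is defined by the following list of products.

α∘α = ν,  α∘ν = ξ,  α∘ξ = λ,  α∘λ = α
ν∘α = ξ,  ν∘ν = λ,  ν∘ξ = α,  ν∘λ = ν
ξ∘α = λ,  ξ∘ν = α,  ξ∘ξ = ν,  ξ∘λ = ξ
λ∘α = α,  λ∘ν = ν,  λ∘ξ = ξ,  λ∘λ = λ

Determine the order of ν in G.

2

The identity element is λ (its row matches the header).
ν^1 = ν
ν^2 = ν ∘ ν = λ
The first power of ν equal to the identity is ν^2, so ord(ν) = 2.
(Structurally, G here is isomorphic to the cyclic group Z_4.)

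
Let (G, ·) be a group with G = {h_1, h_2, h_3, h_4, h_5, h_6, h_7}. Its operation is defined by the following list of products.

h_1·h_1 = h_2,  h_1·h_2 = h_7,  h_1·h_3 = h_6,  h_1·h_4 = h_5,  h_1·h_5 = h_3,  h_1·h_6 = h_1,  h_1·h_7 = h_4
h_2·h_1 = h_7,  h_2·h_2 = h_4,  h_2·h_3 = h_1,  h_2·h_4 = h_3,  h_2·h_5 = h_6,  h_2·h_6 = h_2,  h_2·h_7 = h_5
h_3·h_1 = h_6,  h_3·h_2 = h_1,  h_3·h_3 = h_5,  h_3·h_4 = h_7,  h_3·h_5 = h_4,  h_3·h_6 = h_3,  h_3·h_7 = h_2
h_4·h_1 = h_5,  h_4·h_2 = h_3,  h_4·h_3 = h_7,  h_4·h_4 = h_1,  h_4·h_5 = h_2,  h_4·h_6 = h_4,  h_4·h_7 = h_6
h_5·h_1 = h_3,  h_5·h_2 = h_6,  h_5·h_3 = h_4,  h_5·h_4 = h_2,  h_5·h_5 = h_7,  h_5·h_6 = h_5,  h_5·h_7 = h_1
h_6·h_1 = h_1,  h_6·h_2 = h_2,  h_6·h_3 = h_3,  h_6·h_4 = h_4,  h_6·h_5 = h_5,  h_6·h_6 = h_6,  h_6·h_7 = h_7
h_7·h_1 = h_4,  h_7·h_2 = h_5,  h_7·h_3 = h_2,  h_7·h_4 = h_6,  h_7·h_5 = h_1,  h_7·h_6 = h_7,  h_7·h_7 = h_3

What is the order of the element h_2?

The identity element is h_6 (its row matches the header).
h_2^1 = h_2
h_2^2 = h_2·h_2 = h_4
h_2^3 = h_4·h_2 = h_3
h_2^4 = h_3·h_2 = h_1
h_2^5 = h_1·h_2 = h_7
h_2^6 = h_7·h_2 = h_5
h_2^7 = h_5·h_2 = h_6
The first power of h_2 equal to the identity is h_2^7, so ord(h_2) = 7.

7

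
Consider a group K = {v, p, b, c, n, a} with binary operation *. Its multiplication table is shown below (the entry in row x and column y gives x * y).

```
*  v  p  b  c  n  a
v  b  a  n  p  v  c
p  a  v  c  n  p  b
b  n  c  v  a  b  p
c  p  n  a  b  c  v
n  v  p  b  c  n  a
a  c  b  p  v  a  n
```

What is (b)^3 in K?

b^1 = b
b^2 = b * b = v
b^3 = v * b = n

n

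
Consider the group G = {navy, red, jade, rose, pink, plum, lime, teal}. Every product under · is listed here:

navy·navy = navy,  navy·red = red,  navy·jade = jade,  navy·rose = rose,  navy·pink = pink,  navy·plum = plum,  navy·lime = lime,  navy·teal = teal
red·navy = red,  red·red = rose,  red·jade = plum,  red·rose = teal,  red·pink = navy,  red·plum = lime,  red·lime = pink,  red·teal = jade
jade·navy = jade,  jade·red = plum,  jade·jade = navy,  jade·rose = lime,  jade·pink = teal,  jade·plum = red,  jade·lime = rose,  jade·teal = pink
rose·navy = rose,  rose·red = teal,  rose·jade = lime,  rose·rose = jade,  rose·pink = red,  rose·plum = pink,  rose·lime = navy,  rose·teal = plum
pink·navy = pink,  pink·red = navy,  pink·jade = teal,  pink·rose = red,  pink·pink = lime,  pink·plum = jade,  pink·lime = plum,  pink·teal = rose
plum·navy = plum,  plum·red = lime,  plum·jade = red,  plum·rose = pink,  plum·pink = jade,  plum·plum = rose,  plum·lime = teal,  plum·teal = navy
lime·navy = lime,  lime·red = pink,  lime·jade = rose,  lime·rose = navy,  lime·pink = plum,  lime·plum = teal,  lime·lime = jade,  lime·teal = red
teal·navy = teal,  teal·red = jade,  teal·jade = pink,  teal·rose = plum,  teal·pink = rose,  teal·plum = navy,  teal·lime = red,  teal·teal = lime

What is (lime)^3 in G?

lime^1 = lime
lime^2 = lime·lime = jade
lime^3 = jade·lime = rose
(Structurally, G here is isomorphic to the cyclic group Z_8.)

rose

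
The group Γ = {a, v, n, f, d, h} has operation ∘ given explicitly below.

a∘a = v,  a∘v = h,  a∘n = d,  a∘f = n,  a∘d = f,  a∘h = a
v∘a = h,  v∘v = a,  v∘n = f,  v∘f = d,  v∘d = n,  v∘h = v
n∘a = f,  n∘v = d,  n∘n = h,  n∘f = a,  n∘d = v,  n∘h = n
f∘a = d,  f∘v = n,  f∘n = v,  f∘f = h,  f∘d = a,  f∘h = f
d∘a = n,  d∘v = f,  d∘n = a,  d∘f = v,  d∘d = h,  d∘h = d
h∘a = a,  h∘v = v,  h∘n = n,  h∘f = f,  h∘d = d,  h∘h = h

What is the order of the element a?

The identity element is h (its row matches the header).
a^1 = a
a^2 = a ∘ a = v
a^3 = v ∘ a = h
The first power of a equal to the identity is a^3, so ord(a) = 3.
(Structurally, Γ here is isomorphic to the symmetric group S_3.)

3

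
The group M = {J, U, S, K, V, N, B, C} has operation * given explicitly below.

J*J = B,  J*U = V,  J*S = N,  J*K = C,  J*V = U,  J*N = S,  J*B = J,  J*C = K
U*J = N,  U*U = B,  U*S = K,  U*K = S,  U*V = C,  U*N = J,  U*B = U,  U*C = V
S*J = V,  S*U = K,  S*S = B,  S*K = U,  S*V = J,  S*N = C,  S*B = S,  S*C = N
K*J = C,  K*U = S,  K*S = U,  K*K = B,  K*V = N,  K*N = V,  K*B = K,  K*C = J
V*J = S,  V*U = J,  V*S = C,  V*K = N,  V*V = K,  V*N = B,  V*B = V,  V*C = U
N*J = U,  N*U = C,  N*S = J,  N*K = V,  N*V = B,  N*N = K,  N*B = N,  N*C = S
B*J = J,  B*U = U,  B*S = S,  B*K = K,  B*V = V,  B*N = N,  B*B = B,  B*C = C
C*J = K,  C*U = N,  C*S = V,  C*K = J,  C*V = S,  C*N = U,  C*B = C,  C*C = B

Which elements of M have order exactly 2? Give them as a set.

{C, J, K, S, U}

Identity is B. Compute the order of each non-identity element by repeated multiplication:
  J: J → B  (order 2)
  U: U → B  (order 2)
  S: S → B  (order 2)
  K: K → B  (order 2)
  V: V → K → N → B  (order 4)
  N: N → K → V → B  (order 4)
  C: C → B  (order 2)
Elements of order 2: {C, J, K, S, U}.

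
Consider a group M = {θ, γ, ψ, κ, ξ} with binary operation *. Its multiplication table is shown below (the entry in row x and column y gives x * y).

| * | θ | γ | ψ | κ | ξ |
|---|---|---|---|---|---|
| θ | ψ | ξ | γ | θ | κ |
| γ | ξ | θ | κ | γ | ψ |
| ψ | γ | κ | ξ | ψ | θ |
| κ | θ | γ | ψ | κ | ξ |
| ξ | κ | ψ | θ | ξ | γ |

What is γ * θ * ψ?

γ * θ = ξ
ξ * ψ = θ

θ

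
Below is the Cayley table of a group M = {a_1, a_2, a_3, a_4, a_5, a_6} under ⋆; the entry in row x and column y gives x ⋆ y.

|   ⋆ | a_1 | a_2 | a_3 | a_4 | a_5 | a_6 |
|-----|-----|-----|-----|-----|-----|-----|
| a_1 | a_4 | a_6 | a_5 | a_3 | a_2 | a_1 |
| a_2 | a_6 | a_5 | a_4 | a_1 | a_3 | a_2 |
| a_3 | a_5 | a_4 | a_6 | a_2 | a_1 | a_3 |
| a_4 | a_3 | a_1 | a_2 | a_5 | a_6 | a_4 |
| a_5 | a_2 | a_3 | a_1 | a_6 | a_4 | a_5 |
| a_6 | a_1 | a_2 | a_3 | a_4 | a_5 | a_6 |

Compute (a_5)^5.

a_4

a_5^1 = a_5
a_5^2 = a_5 ⋆ a_5 = a_4
a_5^3 = a_4 ⋆ a_5 = a_6
a_5^4 = a_6 ⋆ a_5 = a_5
a_5^5 = a_5 ⋆ a_5 = a_4
(Structurally, M here is isomorphic to the cyclic group Z_6.)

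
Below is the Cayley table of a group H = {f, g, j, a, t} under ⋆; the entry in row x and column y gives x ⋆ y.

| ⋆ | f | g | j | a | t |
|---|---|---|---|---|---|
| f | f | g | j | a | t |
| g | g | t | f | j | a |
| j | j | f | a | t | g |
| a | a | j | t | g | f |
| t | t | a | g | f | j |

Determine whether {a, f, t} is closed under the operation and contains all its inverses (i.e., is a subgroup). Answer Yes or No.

No

t ⋆ t = j, which is not in {a, f, t}.
The subset is not closed under ⋆, so it is not a subgroup.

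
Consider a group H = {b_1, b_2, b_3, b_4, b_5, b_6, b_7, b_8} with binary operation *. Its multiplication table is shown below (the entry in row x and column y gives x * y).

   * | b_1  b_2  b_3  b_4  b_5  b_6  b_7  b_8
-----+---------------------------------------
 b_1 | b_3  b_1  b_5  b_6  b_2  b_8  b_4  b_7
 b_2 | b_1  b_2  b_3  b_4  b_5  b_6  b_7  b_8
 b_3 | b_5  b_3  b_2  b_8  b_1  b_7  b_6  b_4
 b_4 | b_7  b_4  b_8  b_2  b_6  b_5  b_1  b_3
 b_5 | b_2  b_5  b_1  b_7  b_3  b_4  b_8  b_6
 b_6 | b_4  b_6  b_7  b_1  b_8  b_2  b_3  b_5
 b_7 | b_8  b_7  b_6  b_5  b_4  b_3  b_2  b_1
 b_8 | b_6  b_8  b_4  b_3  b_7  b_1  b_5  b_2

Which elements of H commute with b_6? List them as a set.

{b_2, b_3, b_6, b_7}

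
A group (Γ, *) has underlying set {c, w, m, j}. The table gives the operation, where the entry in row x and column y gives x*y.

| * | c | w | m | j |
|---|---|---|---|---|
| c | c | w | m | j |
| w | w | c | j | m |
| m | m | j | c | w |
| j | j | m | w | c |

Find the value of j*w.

m

Read row j, column w: j*w = m.
(Structurally, Γ here is isomorphic to the Klein four-group V_4.)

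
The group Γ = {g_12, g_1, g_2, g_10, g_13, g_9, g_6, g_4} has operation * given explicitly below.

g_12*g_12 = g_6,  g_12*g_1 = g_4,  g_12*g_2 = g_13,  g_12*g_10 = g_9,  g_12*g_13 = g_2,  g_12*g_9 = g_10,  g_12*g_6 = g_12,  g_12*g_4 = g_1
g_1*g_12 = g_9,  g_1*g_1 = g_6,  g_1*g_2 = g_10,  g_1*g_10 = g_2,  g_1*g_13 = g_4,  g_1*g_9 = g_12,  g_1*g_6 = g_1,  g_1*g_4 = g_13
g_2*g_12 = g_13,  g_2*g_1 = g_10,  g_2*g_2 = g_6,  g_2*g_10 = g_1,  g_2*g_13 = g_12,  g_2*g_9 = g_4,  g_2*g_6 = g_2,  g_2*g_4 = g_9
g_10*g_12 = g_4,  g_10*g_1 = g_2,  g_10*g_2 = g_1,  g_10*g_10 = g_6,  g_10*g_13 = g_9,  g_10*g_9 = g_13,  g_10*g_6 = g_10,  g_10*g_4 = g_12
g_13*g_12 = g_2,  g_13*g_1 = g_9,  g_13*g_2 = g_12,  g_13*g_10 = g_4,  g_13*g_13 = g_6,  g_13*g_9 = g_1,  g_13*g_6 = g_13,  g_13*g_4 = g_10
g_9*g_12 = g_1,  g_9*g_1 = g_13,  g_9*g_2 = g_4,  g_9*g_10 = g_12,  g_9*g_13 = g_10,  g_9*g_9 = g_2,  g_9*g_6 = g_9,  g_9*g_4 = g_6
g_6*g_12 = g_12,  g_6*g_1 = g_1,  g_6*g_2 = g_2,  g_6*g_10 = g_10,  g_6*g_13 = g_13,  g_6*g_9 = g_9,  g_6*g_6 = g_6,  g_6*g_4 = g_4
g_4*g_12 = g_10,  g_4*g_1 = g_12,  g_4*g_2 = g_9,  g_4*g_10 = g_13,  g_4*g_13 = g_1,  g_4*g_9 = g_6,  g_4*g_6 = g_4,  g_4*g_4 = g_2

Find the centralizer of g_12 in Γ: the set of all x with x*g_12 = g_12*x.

{g_12, g_13, g_2, g_6}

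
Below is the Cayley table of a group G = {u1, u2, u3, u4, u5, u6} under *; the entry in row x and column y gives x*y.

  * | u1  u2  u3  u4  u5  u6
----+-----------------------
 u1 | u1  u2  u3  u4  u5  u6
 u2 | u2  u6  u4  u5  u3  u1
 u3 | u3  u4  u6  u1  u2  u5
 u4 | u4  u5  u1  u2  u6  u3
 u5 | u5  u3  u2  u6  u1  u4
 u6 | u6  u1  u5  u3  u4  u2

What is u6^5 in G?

u6^1 = u6
u6^2 = u6*u6 = u2
u6^3 = u2*u6 = u1
u6^4 = u1*u6 = u6
u6^5 = u6*u6 = u2
(Structurally, G here is isomorphic to the cyclic group Z_6.)

u2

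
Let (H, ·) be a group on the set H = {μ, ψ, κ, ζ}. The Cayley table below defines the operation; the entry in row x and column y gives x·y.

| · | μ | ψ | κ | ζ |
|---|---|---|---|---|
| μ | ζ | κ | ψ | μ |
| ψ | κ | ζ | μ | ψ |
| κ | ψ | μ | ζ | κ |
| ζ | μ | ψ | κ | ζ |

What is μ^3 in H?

μ

μ^1 = μ
μ^2 = μ·μ = ζ
μ^3 = ζ·μ = μ
(Structurally, H here is isomorphic to the Klein four-group V_4.)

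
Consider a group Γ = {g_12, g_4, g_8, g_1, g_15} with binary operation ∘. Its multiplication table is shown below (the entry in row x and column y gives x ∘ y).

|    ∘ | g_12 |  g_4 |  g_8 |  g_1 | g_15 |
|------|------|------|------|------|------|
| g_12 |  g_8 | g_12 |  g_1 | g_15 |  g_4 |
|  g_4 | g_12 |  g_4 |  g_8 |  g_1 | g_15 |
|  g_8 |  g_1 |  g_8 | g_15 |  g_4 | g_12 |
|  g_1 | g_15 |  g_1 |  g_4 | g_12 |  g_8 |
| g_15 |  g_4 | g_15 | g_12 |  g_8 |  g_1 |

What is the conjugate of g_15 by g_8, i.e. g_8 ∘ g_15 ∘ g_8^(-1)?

g_15

The identity is g_4. In row g_8, the entry g_4 sits in column g_1, so g_8^(-1) = g_1.
g_8 ∘ g_15 = g_12
g_12 ∘ g_1 = g_15
(Structurally, Γ here is isomorphic to the cyclic group Z_5.)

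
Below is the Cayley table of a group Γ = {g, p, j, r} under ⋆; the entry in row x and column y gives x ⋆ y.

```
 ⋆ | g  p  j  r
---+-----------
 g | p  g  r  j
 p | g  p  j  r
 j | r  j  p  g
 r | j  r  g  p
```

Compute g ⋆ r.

j

Read row g, column r: g ⋆ r = j.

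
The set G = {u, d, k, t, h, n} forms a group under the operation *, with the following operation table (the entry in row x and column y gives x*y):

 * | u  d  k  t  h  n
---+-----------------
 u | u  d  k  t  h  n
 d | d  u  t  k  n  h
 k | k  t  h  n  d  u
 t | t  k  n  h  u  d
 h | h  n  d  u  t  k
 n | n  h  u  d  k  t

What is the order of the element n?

6

The identity element is u (its row matches the header).
n^1 = n
n^2 = n*n = t
n^3 = t*n = d
n^4 = d*n = h
n^5 = h*n = k
n^6 = k*n = u
The first power of n equal to the identity is n^6, so ord(n) = 6.
(Structurally, G here is isomorphic to the cyclic group Z_6.)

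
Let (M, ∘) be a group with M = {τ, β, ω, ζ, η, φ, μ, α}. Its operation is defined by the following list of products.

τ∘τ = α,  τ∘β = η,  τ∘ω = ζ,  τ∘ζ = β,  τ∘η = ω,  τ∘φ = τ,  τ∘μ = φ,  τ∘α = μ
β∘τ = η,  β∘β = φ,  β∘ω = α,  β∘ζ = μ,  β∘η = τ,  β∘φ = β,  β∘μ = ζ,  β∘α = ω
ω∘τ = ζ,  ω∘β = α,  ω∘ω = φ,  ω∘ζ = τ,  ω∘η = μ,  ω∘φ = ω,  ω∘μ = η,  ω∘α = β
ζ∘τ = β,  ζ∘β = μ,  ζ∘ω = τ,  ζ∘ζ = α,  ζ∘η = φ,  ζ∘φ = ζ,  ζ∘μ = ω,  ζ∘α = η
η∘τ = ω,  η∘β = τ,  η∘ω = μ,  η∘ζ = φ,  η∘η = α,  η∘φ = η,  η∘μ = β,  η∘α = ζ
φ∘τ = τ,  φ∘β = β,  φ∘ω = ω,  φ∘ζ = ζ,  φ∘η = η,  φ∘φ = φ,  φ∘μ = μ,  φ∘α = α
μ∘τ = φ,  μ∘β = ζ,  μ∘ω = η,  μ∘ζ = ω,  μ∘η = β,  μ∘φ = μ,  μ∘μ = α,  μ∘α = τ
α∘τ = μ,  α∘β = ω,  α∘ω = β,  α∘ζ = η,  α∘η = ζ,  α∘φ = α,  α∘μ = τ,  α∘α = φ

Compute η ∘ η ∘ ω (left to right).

η ∘ η = α
α ∘ ω = β

β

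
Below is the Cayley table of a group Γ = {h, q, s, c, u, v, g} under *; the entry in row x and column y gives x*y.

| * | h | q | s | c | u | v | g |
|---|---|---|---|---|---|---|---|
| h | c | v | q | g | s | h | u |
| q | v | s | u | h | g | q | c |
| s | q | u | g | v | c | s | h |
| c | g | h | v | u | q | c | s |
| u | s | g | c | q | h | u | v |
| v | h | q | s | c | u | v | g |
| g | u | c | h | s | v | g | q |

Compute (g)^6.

u

g^1 = g
g^2 = g*g = q
g^3 = q*g = c
g^4 = c*g = s
g^5 = s*g = h
g^6 = h*g = u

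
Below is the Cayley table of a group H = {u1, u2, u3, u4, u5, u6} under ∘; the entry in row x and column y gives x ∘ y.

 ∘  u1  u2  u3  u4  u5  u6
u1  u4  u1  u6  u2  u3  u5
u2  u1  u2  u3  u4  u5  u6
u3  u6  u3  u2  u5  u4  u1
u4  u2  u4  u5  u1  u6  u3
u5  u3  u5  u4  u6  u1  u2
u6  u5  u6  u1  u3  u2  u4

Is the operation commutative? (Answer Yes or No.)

Yes

Check whether the table is symmetric across its main diagonal.
Every entry (row x, col y) equals the entry (row y, col x), so H is abelian.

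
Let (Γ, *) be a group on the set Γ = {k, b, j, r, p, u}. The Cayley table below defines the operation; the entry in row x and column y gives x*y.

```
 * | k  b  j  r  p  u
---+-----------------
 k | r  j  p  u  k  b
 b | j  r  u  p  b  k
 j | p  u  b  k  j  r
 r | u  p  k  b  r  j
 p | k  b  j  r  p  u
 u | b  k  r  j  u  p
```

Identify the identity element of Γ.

p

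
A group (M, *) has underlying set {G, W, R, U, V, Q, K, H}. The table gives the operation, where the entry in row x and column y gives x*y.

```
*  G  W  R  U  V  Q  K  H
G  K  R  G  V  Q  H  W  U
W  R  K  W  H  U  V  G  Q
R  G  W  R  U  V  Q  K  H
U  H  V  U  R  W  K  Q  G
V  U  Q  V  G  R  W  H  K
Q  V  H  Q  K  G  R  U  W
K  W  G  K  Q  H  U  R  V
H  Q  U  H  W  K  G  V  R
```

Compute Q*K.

U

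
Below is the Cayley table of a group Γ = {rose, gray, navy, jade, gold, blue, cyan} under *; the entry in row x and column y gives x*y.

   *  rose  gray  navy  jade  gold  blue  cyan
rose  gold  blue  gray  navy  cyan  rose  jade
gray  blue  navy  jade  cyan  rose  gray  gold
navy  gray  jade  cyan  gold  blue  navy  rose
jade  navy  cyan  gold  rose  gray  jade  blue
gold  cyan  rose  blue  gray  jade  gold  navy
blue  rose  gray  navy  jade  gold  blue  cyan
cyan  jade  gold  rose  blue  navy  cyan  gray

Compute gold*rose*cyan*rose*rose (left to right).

rose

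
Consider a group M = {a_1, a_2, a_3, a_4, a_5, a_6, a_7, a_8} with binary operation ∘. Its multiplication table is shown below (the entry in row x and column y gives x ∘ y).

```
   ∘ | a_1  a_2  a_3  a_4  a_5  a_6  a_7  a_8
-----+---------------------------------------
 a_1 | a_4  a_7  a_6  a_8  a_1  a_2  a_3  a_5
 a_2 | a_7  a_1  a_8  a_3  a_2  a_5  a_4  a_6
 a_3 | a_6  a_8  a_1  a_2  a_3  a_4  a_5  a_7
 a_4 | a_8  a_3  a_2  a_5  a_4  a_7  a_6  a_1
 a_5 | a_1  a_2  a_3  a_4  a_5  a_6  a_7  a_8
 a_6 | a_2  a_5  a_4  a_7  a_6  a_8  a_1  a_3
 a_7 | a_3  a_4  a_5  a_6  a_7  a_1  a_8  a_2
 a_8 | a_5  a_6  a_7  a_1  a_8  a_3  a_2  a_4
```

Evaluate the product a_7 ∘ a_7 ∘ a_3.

a_7

a_7 ∘ a_7 = a_8
a_8 ∘ a_3 = a_7
(Structurally, M here is isomorphic to the cyclic group Z_8.)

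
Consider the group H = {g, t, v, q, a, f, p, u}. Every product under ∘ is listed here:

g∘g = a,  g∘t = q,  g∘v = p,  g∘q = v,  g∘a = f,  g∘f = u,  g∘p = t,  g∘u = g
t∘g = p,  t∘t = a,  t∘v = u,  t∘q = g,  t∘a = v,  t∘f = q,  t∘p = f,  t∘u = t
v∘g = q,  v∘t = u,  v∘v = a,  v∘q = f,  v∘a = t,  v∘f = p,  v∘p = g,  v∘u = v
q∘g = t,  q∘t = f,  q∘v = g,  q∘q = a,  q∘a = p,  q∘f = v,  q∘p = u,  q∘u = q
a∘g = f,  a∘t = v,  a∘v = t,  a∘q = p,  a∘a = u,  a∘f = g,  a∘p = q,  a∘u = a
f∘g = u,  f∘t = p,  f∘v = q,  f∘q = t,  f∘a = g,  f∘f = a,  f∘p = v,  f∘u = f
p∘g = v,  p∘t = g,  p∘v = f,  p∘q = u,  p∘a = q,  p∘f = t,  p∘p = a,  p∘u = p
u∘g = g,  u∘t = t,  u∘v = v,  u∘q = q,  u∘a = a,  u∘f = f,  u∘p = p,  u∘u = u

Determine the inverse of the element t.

First locate the identity: row u matches the header, so u is the identity.
Scan row t for u: t ∘ v = u. Hence t^(-1) = v.

v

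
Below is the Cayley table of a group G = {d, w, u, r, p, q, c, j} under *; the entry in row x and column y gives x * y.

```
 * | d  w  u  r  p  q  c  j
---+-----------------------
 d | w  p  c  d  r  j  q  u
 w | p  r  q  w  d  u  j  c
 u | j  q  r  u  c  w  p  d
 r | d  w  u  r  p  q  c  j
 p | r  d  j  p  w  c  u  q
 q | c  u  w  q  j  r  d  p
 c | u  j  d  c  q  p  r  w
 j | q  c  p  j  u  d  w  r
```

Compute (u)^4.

u^1 = u
u^2 = u * u = r
u^3 = r * u = u
u^4 = u * u = r
(Structurally, G here is isomorphic to the dihedral group D_4.)

r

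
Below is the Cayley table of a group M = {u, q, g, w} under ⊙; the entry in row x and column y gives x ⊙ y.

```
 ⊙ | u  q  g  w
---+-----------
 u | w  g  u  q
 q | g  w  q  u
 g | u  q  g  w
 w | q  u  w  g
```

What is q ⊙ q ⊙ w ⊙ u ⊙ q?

g

q ⊙ q = w
w ⊙ w = g
g ⊙ u = u
u ⊙ q = g
(Structurally, M here is isomorphic to the cyclic group Z_4.)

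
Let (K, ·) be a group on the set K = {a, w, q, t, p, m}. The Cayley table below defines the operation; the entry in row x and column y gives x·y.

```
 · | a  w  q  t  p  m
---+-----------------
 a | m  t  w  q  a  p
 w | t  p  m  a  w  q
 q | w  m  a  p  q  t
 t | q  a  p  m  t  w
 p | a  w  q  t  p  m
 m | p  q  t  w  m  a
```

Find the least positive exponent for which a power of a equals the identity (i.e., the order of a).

The identity element is p (its row matches the header).
a^1 = a
a^2 = a·a = m
a^3 = m·a = p
The first power of a equal to the identity is a^3, so ord(a) = 3.

3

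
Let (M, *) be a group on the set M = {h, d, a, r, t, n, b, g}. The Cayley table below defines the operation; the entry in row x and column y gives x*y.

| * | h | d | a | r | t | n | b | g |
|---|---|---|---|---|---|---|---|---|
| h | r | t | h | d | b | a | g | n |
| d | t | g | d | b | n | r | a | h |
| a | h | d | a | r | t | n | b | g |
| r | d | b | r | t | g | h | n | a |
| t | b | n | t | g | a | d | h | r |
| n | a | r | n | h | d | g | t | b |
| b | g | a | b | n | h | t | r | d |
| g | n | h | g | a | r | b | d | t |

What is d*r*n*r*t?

r

d*r = b
b*n = t
t*r = g
g*t = r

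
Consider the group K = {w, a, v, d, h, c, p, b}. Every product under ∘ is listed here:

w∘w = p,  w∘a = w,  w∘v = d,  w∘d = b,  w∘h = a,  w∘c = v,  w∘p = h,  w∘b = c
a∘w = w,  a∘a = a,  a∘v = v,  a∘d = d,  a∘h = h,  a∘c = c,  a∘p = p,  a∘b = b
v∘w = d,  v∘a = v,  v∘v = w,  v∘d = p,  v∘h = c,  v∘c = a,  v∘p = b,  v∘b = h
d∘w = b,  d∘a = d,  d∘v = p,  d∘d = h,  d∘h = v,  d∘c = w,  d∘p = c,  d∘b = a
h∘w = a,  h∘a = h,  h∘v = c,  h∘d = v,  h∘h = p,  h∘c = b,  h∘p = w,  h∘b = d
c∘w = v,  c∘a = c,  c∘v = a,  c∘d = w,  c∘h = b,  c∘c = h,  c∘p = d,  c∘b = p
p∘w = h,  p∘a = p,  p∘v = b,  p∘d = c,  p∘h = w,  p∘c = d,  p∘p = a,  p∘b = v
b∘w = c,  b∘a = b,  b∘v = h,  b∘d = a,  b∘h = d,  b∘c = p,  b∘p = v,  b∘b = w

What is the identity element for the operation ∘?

a

The identity e satisfies e ∘ x = x for all x, so its row in the table reproduces the column headers.
Row a reads: w, a, v, d, h, c, p, b — exactly the header order. So a is the identity.
(Structurally, K here is isomorphic to the cyclic group Z_8.)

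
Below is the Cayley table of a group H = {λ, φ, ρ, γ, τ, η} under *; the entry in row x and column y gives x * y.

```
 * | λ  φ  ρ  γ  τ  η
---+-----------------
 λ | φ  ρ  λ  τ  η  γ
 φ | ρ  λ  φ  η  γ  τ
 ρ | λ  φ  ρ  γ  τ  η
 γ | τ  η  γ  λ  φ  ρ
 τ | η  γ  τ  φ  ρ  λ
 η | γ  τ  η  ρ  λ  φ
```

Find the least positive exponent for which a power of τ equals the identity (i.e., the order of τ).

2

The identity element is ρ (its row matches the header).
τ^1 = τ
τ^2 = τ * τ = ρ
The first power of τ equal to the identity is τ^2, so ord(τ) = 2.
(Structurally, H here is isomorphic to the cyclic group Z_6.)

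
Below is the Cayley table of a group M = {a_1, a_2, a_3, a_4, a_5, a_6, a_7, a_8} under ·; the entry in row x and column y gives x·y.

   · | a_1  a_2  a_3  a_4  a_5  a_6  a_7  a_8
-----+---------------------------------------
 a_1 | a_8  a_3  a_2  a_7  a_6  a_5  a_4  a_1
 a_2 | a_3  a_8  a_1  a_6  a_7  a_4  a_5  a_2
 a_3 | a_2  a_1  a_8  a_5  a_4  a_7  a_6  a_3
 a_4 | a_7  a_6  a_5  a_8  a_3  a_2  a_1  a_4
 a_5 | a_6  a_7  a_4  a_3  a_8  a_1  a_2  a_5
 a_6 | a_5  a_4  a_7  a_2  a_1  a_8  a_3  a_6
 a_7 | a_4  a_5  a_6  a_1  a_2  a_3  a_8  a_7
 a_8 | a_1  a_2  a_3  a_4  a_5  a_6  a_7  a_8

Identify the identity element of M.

a_8

The identity e satisfies e·x = x for all x, so its row in the table reproduces the column headers.
Row a_8 reads: a_1, a_2, a_3, a_4, a_5, a_6, a_7, a_8 — exactly the header order. So a_8 is the identity.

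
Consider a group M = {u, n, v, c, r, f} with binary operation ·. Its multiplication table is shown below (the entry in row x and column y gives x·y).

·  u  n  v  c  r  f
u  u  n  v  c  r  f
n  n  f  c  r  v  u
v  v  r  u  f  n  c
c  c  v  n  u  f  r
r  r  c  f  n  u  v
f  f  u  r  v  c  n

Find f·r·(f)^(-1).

The identity is u. In row f, the entry u sits in column n, so f^(-1) = n.
f·r = c
c·n = v
(Structurally, M here is isomorphic to the symmetric group S_3.)

v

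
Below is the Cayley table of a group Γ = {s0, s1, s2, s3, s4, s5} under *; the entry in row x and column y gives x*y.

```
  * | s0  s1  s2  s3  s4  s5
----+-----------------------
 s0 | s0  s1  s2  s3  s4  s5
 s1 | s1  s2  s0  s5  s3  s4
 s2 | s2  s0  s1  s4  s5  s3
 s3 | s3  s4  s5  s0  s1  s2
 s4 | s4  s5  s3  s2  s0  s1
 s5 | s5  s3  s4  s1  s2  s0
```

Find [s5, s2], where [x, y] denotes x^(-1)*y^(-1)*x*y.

Identity is s0; from the table s5^(-1) = s5 and s2^(-1) = s1.
s5*s1 = s3
s3*s5 = s2
s2*s2 = s1

s1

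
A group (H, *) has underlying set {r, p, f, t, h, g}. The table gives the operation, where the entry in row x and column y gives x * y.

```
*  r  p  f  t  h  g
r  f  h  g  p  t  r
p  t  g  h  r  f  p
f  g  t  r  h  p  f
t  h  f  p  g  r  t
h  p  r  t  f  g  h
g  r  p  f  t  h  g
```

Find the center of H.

An element z is central iff its row equals its column in the table.
For t: t * f = p ≠ h = f * t, so t ∉ Z.
Checking each element this way leaves Z(H) = {g}.

{g}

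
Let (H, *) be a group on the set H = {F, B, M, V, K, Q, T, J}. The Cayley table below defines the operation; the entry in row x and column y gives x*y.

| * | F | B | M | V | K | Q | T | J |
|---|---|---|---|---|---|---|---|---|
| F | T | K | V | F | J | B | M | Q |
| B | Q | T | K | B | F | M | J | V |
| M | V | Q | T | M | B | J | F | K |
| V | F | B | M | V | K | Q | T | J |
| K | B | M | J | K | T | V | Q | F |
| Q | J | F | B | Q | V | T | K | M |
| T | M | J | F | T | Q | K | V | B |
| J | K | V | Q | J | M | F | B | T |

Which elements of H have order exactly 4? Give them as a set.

Identity is V. Compute the order of each non-identity element by repeated multiplication:
  F: F → T → M → V  (order 4)
  B: B → T → J → V  (order 4)
  M: M → T → F → V  (order 4)
  K: K → T → Q → V  (order 4)
  Q: Q → T → K → V  (order 4)
  T: T → V  (order 2)
  J: J → T → B → V  (order 4)
Elements of order 4: {B, F, J, K, M, Q}.
(Structurally, H here is isomorphic to the quaternion group Q_8.)

{B, F, J, K, M, Q}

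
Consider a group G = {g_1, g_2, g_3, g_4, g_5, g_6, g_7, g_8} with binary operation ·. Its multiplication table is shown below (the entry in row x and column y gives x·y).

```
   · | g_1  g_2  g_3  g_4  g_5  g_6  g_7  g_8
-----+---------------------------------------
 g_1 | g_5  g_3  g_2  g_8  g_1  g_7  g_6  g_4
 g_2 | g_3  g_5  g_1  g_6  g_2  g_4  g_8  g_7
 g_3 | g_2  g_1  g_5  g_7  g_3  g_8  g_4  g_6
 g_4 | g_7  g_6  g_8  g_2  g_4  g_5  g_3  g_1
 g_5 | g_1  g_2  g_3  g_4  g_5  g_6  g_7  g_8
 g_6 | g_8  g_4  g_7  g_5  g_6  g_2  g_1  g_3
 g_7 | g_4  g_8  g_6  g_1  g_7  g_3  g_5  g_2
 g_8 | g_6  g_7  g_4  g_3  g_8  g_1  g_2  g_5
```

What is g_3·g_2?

g_1

Read row g_3, column g_2: g_3·g_2 = g_1.
(Structurally, G here is isomorphic to the dihedral group D_4.)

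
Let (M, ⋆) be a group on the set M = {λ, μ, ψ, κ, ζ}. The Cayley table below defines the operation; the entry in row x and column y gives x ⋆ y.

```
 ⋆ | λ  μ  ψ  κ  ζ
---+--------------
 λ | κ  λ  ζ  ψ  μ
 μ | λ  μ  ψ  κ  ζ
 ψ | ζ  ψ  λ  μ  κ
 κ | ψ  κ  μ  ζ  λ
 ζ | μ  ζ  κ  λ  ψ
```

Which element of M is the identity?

The identity e satisfies e ⋆ x = x for all x, so its row in the table reproduces the column headers.
Row μ reads: λ, μ, ψ, κ, ζ — exactly the header order. So μ is the identity.

μ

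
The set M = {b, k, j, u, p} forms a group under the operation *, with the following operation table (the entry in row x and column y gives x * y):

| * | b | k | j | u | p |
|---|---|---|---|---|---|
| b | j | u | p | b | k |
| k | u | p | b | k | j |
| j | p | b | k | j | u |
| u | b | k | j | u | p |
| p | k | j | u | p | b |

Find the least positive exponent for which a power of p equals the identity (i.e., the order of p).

The identity element is u (its row matches the header).
p^1 = p
p^2 = p * p = b
p^3 = b * p = k
p^4 = k * p = j
p^5 = j * p = u
The first power of p equal to the identity is p^5, so ord(p) = 5.

5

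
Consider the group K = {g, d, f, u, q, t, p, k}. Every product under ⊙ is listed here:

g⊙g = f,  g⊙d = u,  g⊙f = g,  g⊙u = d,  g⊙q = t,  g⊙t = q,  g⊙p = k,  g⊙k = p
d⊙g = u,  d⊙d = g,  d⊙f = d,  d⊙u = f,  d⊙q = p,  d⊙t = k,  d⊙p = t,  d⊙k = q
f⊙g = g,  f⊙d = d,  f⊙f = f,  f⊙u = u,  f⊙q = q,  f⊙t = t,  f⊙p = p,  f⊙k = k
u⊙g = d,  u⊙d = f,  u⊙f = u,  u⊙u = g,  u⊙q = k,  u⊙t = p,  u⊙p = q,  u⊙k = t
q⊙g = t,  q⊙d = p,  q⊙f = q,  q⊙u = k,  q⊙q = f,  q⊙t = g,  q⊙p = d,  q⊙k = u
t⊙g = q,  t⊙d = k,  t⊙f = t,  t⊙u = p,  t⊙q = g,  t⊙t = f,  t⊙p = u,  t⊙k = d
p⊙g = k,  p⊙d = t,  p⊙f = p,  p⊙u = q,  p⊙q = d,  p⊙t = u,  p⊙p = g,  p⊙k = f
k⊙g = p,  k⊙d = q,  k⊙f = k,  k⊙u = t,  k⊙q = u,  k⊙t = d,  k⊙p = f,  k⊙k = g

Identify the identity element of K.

f

The identity e satisfies e ⊙ x = x for all x, so its row in the table reproduces the column headers.
Row f reads: g, d, f, u, q, t, p, k — exactly the header order. So f is the identity.
(Structurally, K here is isomorphic to Z_2 x Z_4.)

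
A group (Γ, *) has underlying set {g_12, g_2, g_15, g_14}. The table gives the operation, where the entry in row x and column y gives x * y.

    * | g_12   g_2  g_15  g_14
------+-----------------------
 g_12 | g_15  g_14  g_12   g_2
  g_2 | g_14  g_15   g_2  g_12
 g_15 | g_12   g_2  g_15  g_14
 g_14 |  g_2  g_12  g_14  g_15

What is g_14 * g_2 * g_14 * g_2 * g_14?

g_14 * g_2 = g_12
g_12 * g_14 = g_2
g_2 * g_2 = g_15
g_15 * g_14 = g_14
(Structurally, Γ here is isomorphic to the Klein four-group V_4.)

g_14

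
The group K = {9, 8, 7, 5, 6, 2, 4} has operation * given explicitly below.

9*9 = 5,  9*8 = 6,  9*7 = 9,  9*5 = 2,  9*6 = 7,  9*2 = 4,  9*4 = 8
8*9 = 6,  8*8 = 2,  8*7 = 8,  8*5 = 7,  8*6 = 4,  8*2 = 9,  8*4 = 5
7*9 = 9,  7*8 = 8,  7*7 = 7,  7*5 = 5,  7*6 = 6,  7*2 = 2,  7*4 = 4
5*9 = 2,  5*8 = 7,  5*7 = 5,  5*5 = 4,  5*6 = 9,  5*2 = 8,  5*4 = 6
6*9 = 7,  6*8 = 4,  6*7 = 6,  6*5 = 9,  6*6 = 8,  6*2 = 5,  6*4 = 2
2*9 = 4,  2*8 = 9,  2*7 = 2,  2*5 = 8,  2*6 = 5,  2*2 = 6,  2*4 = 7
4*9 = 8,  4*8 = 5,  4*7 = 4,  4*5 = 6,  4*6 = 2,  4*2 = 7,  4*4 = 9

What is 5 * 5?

Read row 5, column 5: 5 * 5 = 4.

4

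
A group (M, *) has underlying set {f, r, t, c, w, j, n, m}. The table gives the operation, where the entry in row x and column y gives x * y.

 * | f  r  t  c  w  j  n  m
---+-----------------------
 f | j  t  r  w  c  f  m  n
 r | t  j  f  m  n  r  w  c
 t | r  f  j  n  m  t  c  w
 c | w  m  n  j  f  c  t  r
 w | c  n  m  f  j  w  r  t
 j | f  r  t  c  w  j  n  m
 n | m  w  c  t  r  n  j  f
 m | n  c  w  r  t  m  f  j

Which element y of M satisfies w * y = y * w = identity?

w

First locate the identity: row j matches the header, so j is the identity.
Scan row w for j: w * w = j. Hence w^(-1) = w.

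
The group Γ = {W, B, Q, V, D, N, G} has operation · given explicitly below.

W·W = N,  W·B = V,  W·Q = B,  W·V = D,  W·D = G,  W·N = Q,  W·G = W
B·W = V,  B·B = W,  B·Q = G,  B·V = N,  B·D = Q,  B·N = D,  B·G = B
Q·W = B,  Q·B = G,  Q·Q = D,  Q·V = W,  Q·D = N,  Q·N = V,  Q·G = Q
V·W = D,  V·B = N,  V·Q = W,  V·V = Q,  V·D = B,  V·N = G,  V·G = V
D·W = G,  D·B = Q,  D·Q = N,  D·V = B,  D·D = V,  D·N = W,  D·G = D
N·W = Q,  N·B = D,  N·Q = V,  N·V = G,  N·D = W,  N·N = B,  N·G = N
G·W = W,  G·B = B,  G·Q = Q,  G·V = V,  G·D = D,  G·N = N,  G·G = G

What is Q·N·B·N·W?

Q·N = V
V·B = N
N·N = B
B·W = V

V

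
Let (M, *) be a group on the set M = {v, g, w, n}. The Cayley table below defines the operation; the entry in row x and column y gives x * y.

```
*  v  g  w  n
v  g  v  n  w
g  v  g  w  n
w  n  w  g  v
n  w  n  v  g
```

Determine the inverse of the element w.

w

First locate the identity: row g matches the header, so g is the identity.
Scan row w for g: w * w = g. Hence w^(-1) = w.
(Structurally, M here is isomorphic to the Klein four-group V_4.)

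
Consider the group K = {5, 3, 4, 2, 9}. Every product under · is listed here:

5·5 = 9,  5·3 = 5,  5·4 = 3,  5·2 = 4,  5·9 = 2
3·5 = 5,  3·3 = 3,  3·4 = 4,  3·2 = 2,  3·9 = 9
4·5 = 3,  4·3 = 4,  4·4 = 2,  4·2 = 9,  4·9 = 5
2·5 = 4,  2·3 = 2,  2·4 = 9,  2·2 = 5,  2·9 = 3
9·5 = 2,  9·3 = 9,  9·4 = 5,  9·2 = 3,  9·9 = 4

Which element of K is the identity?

The identity e satisfies e·x = x for all x, so its row in the table reproduces the column headers.
Row 3 reads: 5, 3, 4, 2, 9 — exactly the header order. So 3 is the identity.

3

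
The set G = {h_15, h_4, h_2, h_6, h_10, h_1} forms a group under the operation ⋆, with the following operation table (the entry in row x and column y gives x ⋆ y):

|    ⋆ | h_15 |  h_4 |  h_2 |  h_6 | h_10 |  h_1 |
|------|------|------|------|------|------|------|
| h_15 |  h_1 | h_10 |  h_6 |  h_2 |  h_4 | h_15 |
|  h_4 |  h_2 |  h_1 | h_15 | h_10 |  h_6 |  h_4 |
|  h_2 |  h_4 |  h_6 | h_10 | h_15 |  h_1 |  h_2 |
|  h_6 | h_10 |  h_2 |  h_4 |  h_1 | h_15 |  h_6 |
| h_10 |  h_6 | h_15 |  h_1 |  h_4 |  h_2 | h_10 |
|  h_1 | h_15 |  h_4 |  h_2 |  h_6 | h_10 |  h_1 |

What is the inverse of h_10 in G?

First locate the identity: row h_1 matches the header, so h_1 is the identity.
Scan row h_10 for h_1: h_10 ⋆ h_2 = h_1. Hence h_10^(-1) = h_2.

h_2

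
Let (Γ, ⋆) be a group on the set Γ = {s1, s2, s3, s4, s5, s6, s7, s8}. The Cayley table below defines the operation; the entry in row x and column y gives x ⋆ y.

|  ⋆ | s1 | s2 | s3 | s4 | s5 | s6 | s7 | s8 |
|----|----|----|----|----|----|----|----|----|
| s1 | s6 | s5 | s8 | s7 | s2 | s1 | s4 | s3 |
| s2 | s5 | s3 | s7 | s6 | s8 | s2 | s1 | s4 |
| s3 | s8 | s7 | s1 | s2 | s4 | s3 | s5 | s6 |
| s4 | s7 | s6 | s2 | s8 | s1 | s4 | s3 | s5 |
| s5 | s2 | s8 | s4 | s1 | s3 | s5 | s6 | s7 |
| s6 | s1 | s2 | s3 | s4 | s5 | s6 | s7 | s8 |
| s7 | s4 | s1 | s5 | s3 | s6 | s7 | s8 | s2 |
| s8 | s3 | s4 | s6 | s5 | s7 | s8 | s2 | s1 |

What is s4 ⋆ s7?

s3

Read row s4, column s7: s4 ⋆ s7 = s3.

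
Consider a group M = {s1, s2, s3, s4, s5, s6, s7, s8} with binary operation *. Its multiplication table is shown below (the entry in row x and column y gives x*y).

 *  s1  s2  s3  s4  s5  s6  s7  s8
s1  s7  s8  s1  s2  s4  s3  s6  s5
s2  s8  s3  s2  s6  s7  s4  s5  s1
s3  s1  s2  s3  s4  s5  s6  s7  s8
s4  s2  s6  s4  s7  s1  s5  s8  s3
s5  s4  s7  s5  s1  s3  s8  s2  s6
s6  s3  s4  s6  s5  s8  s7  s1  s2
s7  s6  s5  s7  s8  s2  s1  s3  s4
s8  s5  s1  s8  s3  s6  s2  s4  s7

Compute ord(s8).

4

The identity element is s3 (its row matches the header).
s8^1 = s8
s8^2 = s8*s8 = s7
s8^3 = s7*s8 = s4
s8^4 = s4*s8 = s3
The first power of s8 equal to the identity is s8^4, so ord(s8) = 4.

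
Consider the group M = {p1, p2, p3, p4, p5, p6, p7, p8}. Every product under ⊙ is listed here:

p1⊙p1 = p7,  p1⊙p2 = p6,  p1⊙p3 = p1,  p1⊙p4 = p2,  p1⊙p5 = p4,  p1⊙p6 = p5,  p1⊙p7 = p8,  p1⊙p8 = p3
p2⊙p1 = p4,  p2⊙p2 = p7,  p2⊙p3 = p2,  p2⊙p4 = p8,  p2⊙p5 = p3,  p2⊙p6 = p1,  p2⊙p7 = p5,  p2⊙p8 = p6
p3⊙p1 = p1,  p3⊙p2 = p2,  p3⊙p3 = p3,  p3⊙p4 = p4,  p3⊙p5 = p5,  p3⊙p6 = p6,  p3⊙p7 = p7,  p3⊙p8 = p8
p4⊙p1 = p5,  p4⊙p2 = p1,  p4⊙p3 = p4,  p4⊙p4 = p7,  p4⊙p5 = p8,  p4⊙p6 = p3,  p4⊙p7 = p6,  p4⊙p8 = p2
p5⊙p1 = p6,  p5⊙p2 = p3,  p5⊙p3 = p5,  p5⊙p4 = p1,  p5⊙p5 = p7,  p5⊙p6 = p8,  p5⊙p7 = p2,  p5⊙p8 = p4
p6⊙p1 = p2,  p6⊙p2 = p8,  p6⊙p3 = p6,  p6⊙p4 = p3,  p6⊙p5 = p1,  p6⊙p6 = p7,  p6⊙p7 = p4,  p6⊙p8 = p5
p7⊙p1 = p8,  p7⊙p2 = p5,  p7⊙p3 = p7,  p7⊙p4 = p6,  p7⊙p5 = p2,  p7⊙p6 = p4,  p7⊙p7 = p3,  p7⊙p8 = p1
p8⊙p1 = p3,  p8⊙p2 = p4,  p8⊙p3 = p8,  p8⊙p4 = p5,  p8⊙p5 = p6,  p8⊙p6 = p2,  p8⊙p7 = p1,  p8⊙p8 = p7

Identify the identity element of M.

p3

The identity e satisfies e ⊙ x = x for all x, so its row in the table reproduces the column headers.
Row p3 reads: p1, p2, p3, p4, p5, p6, p7, p8 — exactly the header order. So p3 is the identity.
(Structurally, M here is isomorphic to the quaternion group Q_8.)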